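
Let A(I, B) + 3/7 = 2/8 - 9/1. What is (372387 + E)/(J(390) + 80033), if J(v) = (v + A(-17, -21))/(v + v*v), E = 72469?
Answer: 1899410560320/341718511423 ≈ 5.5584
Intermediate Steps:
A(I, B) = -257/28 (A(I, B) = -3/7 + (2/8 - 9/1) = -3/7 + (2*(⅛) - 9*1) = -3/7 + (¼ - 9) = -3/7 - 35/4 = -257/28)
J(v) = (-257/28 + v)/(v + v²) (J(v) = (v - 257/28)/(v + v*v) = (-257/28 + v)/(v + v²))
(372387 + E)/(J(390) + 80033) = (372387 + 72469)/((-257/28 + 390)/(390*(1 + 390)) + 80033) = 444856/((1/390)*(10663/28)/391 + 80033) = 444856/((1/390)*(1/391)*(10663/28) + 80033) = 444856/(10663/4269720 + 80033) = 444856/(341718511423/4269720) = 444856*(4269720/341718511423) = 1899410560320/341718511423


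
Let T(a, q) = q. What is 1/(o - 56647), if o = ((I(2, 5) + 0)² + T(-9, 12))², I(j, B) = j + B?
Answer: -1/52926 ≈ -1.8894e-5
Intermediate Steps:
I(j, B) = B + j
o = 3721 (o = (((5 + 2) + 0)² + 12)² = ((7 + 0)² + 12)² = (7² + 12)² = (49 + 12)² = 61² = 3721)
1/(o - 56647) = 1/(3721 - 56647) = 1/(-52926) = -1/52926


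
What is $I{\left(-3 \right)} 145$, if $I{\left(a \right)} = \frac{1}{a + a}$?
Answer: $- \frac{145}{6} \approx -24.167$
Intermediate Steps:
$I{\left(a \right)} = \frac{1}{2 a}$
$I{\left(-3 \right)} 145 = \frac{1}{2 \left(-3\right)} 145 = \frac{1}{2} \left(- \frac{1}{3}\right) 145 = \left(- \frac{1}{6}\right) 145 = - \frac{145}{6}$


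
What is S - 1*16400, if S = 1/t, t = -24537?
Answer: -402406801/24537 ≈ -16400.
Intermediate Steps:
S = -1/24537 (S = 1/(-24537) = -1/24537 ≈ -4.0755e-5)
S - 1*16400 = -1/24537 - 1*16400 = -1/24537 - 16400 = -402406801/24537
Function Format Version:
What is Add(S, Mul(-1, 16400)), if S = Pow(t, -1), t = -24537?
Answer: Rational(-402406801, 24537) ≈ -16400.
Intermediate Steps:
S = Rational(-1, 24537) (S = Pow(-24537, -1) = Rational(-1, 24537) ≈ -4.0755e-5)
Add(S, Mul(-1, 16400)) = Add(Rational(-1, 24537), Mul(-1, 16400)) = Add(Rational(-1, 24537), -16400) = Rational(-402406801, 24537)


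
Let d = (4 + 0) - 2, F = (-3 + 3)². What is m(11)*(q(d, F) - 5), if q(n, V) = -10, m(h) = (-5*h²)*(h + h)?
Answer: 199650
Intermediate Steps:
m(h) = -10*h³ (m(h) = (-5*h²)*(2*h) = -10*h³)
F = 0 (F = 0² = 0)
d = 2 (d = 4 - 2 = 2)
m(11)*(q(d, F) - 5) = (-10*11³)*(-10 - 5) = -10*1331*(-15) = -13310*(-15) = 199650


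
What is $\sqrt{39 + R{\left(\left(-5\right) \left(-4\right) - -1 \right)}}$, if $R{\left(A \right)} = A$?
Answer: $2 \sqrt{15} \approx 7.746$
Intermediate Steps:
$\sqrt{39 + R{\left(\left(-5\right) \left(-4\right) - -1 \right)}} = \sqrt{39 - -21} = \sqrt{39 + \left(20 + \left(-1 + 2\right)\right)} = \sqrt{39 + \left(20 + 1\right)} = \sqrt{39 + 21} = \sqrt{60} = 2 \sqrt{15}$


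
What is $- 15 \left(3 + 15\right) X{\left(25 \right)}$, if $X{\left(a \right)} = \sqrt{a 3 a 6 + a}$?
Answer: $- 1350 \sqrt{451} \approx -28670.0$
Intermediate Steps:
$X{\left(a \right)} = \sqrt{a + 18 a^{2}}$ ($X{\left(a \right)} = \sqrt{a 18 a + a} = \sqrt{18 a^{2} + a} = \sqrt{a + 18 a^{2}}$)
$- 15 \left(3 + 15\right) X{\left(25 \right)} = - 15 \left(3 + 15\right) \sqrt{25 \left(1 + 18 \cdot 25\right)} = \left(-15\right) 18 \sqrt{25 \left(1 + 450\right)} = - 270 \sqrt{25 \cdot 451} = - 270 \sqrt{11275} = - 270 \cdot 5 \sqrt{451} = - 1350 \sqrt{451}$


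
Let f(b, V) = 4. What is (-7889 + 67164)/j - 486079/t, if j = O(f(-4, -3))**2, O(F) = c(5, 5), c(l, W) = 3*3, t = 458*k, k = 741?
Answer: 6692419517/9163206 ≈ 730.36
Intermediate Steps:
t = 339378 (t = 458*741 = 339378)
c(l, W) = 9
O(F) = 9
j = 81 (j = 9**2 = 81)
(-7889 + 67164)/j - 486079/t = (-7889 + 67164)/81 - 486079/339378 = 59275*(1/81) - 486079*1/339378 = 59275/81 - 486079/339378 = 6692419517/9163206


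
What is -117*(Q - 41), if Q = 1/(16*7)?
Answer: 537147/112 ≈ 4796.0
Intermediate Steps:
Q = 1/112 ≈ 0.0089286
-117*(Q - 41) = -117*(1/112 - 41) = -117*(-4591/112) = 537147/112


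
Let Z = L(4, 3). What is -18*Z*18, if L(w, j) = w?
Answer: -1296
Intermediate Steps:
Z = 4
-18*Z*18 = -18*4*18 = -72*18 = -1296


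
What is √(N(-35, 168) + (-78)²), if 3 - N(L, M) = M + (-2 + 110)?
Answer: √5811 ≈ 76.230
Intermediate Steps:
N(L, M) = -105 - M (N(L, M) = 3 - (M + (-2 + 110)) = 3 - (M + 108) = 3 - (108 + M) = 3 + (-108 - M) = -105 - M)
√(N(-35, 168) + (-78)²) = √((-105 - 1*168) + (-78)²) = √((-105 - 168) + 6084) = √(-273 + 6084) = √5811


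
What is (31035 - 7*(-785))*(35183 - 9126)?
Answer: 951862210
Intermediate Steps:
(31035 - 7*(-785))*(35183 - 9126) = (31035 + 5495)*26057 = 36530*26057 = 951862210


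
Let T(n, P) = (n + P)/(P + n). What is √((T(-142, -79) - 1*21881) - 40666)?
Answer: I*√62546 ≈ 250.09*I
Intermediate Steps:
T(n, P) = 1 (T(n, P) = (P + n)/(P + n) = 1)
√((T(-142, -79) - 1*21881) - 40666) = √((1 - 1*21881) - 40666) = √((1 - 21881) - 40666) = √(-21880 - 40666) = √(-62546) = I*√62546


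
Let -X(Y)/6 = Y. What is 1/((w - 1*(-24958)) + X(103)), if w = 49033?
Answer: 1/73373 ≈ 1.3629e-5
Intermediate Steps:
X(Y) = -6*Y
1/((w - 1*(-24958)) + X(103)) = 1/((49033 - 1*(-24958)) - 6*103) = 1/((49033 + 24958) - 618) = 1/(73991 - 618) = 1/73373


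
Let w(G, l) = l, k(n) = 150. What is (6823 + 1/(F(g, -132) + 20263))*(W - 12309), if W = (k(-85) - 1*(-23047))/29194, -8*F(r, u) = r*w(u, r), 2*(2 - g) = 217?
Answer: -1478478030451420037/17605354118 ≈ -8.3979e+7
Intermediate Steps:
g = -213/2 (g = 2 - ½*217 = 2 - 217/2 = -213/2 ≈ -106.50)
F(r, u) = -r²/8 (F(r, u) = -r*r/8 = -r²/8)
W = 23197/29194 (W = (150 - 1*(-23047))/29194 = (150 + 23047)*(1/29194) = 23197*(1/29194) = 23197/29194 ≈ 0.79458)
(6823 + 1/(F(g, -132) + 20263))*(W - 12309) = (6823 + 1/(-(-213/2)²/8 + 20263))*(23197/29194 - 12309) = (6823 + 1/(-⅛*45369/4 + 20263))*(-359325749/29194) = (6823 + 1/(-45369/32 + 20263))*(-359325749/29194) = (6823 + 1/(603047/32))*(-359325749/29194) = (6823 + 32/603047)*(-359325749/29194) = (4114589713/603047)*(-359325749/29194) = -1478478030451420037/17605354118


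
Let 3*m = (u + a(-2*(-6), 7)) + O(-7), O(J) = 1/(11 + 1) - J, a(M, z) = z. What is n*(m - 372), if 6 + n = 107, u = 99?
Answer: -1215535/36 ≈ -33765.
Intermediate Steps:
O(J) = 1/12 - J
n = 101 (n = -6 + 107 = 101)
m = 1357/36 (m = ((99 + 7) + (1/12 - 1*(-7)))/3 = (106 + (1/12 + 7))/3 = (106 + 85/12)/3 = (⅓)*(1357/12) = 1357/36 ≈ 37.694)
n*(m - 372) = 101*(1357/36 - 372) = 101*(-12035/36) = -1215535/36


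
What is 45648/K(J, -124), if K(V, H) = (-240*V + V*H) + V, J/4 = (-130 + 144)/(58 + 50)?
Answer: -205416/847 ≈ -242.52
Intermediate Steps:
J = 14/27 (J = 4*((-130 + 144)/(58 + 50)) = 4*(14/108) = 4*(14*(1/108)) = 4*(7/54) = 14/27 ≈ 0.51852)
K(V, H) = -239*V + H*V (K(V, H) = (-240*V + H*V) + V = -239*V + H*V)
45648/K(J, -124) = 45648/((14*(-239 - 124)/27)) = 45648/(((14/27)*(-363))) = 45648/(-1694/9) = 45648*(-9/1694) = -205416/847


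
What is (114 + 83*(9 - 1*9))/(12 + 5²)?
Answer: 114/37 ≈ 3.0811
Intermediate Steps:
(114 + 83*(9 - 1*9))/(12 + 5²) = (114 + 83*(9 - 9))/(12 + 25) = (114 + 83*0)/37 = (114 + 0)*(1/37) = 114*(1/37) = 114/37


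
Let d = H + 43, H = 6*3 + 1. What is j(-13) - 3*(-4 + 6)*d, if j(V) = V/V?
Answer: -371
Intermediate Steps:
H = 19 (H = 18 + 1 = 19)
j(V) = 1
d = 62 (d = 19 + 43 = 62)
j(-13) - 3*(-4 + 6)*d = 1 - 3*(-4 + 6)*62 = 1 - 3*2*62 = 1 - 6*62 = 1 - 1*372 = 1 - 372 = -371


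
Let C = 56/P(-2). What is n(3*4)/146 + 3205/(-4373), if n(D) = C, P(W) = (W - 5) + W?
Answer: -2228129/2873061 ≈ -0.77552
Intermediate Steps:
P(W) = -5 + 2*W (P(W) = (-5 + W) + W = -5 + 2*W)
C = -56/9 (C = 56/(-5 + 2*(-2)) = 56/(-5 - 4) = 56/(-9) = 56*(-⅑) = -56/9 ≈ -6.2222)
n(D) = -56/9
n(3*4)/146 + 3205/(-4373) = -56/9/146 + 3205/(-4373) = -56/9*1/146 + 3205*(-1/4373) = -28/657 - 3205/4373 = -2228129/2873061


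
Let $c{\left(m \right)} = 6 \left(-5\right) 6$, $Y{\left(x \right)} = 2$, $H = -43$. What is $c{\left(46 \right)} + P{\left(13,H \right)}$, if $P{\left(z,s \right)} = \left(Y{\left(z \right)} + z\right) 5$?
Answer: $-105$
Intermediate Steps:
$P{\left(z,s \right)} = 10 + 5 z$ ($P{\left(z,s \right)} = \left(2 + z\right) 5 = 10 + 5 z$)
$c{\left(m \right)} = -180$ ($c{\left(m \right)} = \left(-30\right) 6 = -180$)
$c{\left(46 \right)} + P{\left(13,H \right)} = -180 + \left(10 + 5 \cdot 13\right) = -180 + \left(10 + 65\right) = -180 + 75 = -105$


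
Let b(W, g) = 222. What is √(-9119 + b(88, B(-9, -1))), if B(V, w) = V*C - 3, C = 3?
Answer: I*√8897 ≈ 94.324*I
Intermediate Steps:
B(V, w) = -3 + 3*V (B(V, w) = V*3 - 3 = 3*V - 3 = -3 + 3*V)
√(-9119 + b(88, B(-9, -1))) = √(-9119 + 222) = √(-8897) = I*√8897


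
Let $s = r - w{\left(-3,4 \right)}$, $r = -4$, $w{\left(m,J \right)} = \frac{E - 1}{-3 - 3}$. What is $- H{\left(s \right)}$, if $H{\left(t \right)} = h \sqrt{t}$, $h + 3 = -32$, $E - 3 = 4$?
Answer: $35 i \sqrt{3} \approx 60.622 i$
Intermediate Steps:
$E = 7$ ($E = 3 + 4 = 7$)
$h = -35$ ($h = -3 - 32 = -35$)
$w{\left(m,J \right)} = -1$ ($w{\left(m,J \right)} = \frac{7 - 1}{-3 - 3} = \frac{6}{-6} = 6 \left(- \frac{1}{6}\right) = -1$)
$s = -3$ ($s = -4 - -1 = -4 + 1 = -3$)
$H{\left(t \right)} = - 35 \sqrt{t}$
$- H{\left(s \right)} = - \left(-35\right) \sqrt{-3} = - \left(-35\right) i \sqrt{3} = 35 i \sqrt{3}$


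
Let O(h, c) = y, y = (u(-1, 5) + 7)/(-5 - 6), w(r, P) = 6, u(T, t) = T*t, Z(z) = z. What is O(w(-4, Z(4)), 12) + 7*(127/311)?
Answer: 9157/3421 ≈ 2.6767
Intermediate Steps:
y = -2/11 (y = (-1*5 + 7)/(-5 - 6) = (-5 + 7)/(-11) = 2*(-1/11) = -2/11 ≈ -0.18182)
O(h, c) = -2/11
O(w(-4, Z(4)), 12) + 7*(127/311) = -2/11 + 7*(127/311) = -2/11 + 889/311 = 9157/3421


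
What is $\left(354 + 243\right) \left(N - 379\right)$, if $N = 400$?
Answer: $12537$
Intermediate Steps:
$\left(354 + 243\right) \left(N - 379\right) = \left(354 + 243\right) \left(400 - 379\right) = 597 \cdot 21 = 12537$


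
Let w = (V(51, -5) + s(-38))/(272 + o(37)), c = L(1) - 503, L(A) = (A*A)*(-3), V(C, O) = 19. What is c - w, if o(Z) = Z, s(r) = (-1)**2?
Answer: -156374/309 ≈ -506.06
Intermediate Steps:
s(r) = 1
L(A) = -3*A**2 (L(A) = A**2*(-3) = -3*A**2)
c = -506 (c = -3*1**2 - 503 = -3*1 - 503 = -3 - 503 = -506)
w = 20/309 (w = (19 + 1)/(272 + 37) = 20/309 ≈ 0.064725)
c - w = -506 - 1*20/309 = -506 - 20/309 = -156374/309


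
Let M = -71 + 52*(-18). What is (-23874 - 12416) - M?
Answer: -35283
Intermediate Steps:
M = -1007 (M = -71 - 936 = -1007)
(-23874 - 12416) - M = (-23874 - 12416) - 1*(-1007) = -36290 + 1007 = -35283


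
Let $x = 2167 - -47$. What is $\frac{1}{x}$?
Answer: $\frac{1}{2214} \approx 0.00045167$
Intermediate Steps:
$x = 2214$ ($x = 2167 + 47 = 2214$)
$\frac{1}{x} = \frac{1}{2214}$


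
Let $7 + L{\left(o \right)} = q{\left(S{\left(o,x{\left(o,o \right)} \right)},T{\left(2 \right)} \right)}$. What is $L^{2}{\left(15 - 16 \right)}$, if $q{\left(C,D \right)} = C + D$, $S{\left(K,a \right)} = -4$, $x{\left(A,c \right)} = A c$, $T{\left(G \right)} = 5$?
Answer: $36$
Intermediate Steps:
$L{\left(o \right)} = -6$ ($L{\left(o \right)} = -7 + \left(-4 + 5\right) = -7 + 1 = -6$)
$L^{2}{\left(15 - 16 \right)} = \left(-6\right)^{2} = 36$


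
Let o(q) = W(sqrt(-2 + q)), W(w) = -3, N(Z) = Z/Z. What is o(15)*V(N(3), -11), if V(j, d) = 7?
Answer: -21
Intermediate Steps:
N(Z) = 1
o(q) = -3
o(15)*V(N(3), -11) = -3*7 = -21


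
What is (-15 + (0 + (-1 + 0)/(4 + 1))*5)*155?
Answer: -2480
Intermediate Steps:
(-15 + (0 + (-1 + 0)/(4 + 1))*5)*155 = (-15 + (0 - 1/5)*5)*155 = (-15 - 1/5*5)*155 = (-15 - 1)*155 = -16*155 = -2480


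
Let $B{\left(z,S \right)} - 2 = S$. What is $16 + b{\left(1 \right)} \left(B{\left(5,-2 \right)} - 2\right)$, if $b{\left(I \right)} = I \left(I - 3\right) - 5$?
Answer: $30$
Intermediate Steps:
$B{\left(z,S \right)} = 2 + S$
$b{\left(I \right)} = -5 + I \left(-3 + I\right)$ ($b{\left(I \right)} = I \left(I - 3\right) - 5 = I \left(-3 + I\right) - 5 = -5 + I \left(-3 + I\right)$)
$16 + b{\left(1 \right)} \left(B{\left(5,-2 \right)} - 2\right) = 16 + \left(-5 + 1^{2} - 3\right) \left(\left(2 - 2\right) - 2\right) = 16 + \left(-5 + 1 - 3\right) \left(0 - 2\right) = 16 - -14 = 16 + 14 = 30$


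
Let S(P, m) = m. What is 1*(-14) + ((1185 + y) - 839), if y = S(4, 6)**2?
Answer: 368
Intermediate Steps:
y = 36 (y = 6**2 = 36)
1*(-14) + ((1185 + y) - 839) = 1*(-14) + ((1185 + 36) - 839) = -14 + (1221 - 839) = -14 + 382 = 368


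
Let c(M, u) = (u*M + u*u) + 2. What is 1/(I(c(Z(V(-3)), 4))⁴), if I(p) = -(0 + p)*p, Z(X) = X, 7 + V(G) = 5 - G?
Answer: 1/54875873536 ≈ 1.8223e-11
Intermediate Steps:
V(G) = -2 - G (V(G) = -7 + (5 - G) = -2 - G)
c(M, u) = 2 + u² + M*u (c(M, u) = (M*u + u²) + 2 = (u² + M*u) + 2 = 2 + u² + M*u)
I(p) = -p² (I(p) = -p*p = -p²)
1/(I(c(Z(V(-3)), 4))⁴) = 1/((-(2 + 4² + (-2 - 1*(-3))*4)²)⁴) = 1/((-(2 + 16 + (-2 + 3)*4)²)⁴) = 1/((-(2 + 16 + 1*4)²)⁴) = 1/((-(2 + 16 + 4)²)⁴) = 1/((-1*22²)⁴) = 1/((-1*484)⁴) = 1/((-484)⁴) = 1/54875873536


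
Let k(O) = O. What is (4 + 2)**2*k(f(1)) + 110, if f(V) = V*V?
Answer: 146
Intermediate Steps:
f(V) = V**2
(4 + 2)**2*k(f(1)) + 110 = (4 + 2)**2*1**2 + 110 = 6**2*1 + 110 = 36*1 + 110 = 36 + 110 = 146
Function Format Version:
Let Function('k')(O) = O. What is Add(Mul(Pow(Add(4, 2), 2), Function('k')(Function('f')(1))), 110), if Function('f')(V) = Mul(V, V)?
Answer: 146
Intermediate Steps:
Function('f')(V) = Pow(V, 2)
Add(Mul(Pow(Add(4, 2), 2), Function('k')(Function('f')(1))), 110) = Add(Mul(Pow(Add(4, 2), 2), Pow(1, 2)), 110) = Add(Mul(Pow(6, 2), 1), 110) = Add(Mul(36, 1), 110) = Add(36, 110) = 146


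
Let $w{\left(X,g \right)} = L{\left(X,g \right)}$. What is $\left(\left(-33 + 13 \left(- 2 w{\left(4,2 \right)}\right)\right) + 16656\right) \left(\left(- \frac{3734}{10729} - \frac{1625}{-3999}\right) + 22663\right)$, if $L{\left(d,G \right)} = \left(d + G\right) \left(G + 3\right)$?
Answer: $\frac{5135057764347992}{14301757} \approx 3.5905 \cdot 10^{8}$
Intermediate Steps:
$L{\left(d,G \right)} = \left(3 + G\right) \left(G + d\right)$ ($L{\left(d,G \right)} = \left(G + d\right) \left(3 + G\right) = \left(3 + G\right) \left(G + d\right)$)
$w{\left(X,g \right)} = g^{2} + 3 X + 3 g + X g$ ($w{\left(X,g \right)} = g^{2} + 3 g + 3 X + g X = g^{2} + 3 g + 3 X + X g = g^{2} + 3 X + 3 g + X g$)
$\left(\left(-33 + 13 \left(- 2 w{\left(4,2 \right)}\right)\right) + 16656\right) \left(\left(- \frac{3734}{10729} - \frac{1625}{-3999}\right) + 22663\right) = \left(\left(-33 + 13 \left(- 2 \left(2^{2} + 3 \cdot 4 + 3 \cdot 2 + 4 \cdot 2\right)\right)\right) + 16656\right) \left(\left(- \frac{3734}{10729} - \frac{1625}{-3999}\right) + 22663\right) = \left(\left(-33 + 13 \left(- 2 \left(4 + 12 + 6 + 8\right)\right)\right) + 16656\right) \left(\left(\left(-3734\right) \frac{1}{10729} - - \frac{1625}{3999}\right) + 22663\right) = \left(\left(-33 + 13 \left(\left(-2\right) 30\right)\right) + 16656\right) \left(\left(- \frac{3734}{10729} + \frac{1625}{3999}\right) + 22663\right) = \left(\left(-33 + 13 \left(-60\right)\right) + 16656\right) \left(\frac{2502359}{42905271} + 22663\right) = \left(\left(-33 - 780\right) + 16656\right) \frac{972364659032}{42905271} = \left(-813 + 16656\right) \frac{972364659032}{42905271} = 15843 \cdot \frac{972364659032}{42905271} = \frac{5135057764347992}{14301757}$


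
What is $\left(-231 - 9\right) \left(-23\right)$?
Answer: $5520$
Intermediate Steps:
$\left(-231 - 9\right) \left(-23\right) = \left(-240\right) \left(-23\right) = 5520$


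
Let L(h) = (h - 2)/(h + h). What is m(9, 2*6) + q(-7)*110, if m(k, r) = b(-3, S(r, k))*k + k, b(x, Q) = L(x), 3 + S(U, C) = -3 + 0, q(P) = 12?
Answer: 2673/2 ≈ 1336.5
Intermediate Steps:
S(U, C) = -6 (S(U, C) = -3 + (-3 + 0) = -3 - 3 = -6)
L(h) = (-2 + h)/(2*h) (L(h) = (-2 + h)/((2*h)) = (-2 + h)*(1/(2*h)) = (-2 + h)/(2*h))
b(x, Q) = (-2 + x)/(2*x)
m(k, r) = 11*k/6 (m(k, r) = ((1/2)*(-2 - 3)/(-3))*k + k = ((1/2)*(-1/3)*(-5))*k + k = 5*k/6 + k = 11*k/6)
m(9, 2*6) + q(-7)*110 = (11/6)*9 + 12*110 = 33/2 + 1320 = 2673/2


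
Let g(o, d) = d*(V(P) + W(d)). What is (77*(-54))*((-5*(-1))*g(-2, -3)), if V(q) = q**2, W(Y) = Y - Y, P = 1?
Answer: 62370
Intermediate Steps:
W(Y) = 0
g(o, d) = d (g(o, d) = d*(1**2 + 0) = d*(1 + 0) = d*1 = d)
(77*(-54))*((-5*(-1))*g(-2, -3)) = (77*(-54))*(-5*(-1)*(-3)) = -20790*(-3) = -4158*(-15) = 62370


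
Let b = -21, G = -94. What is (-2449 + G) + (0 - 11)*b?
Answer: -2312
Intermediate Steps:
(-2449 + G) + (0 - 11)*b = (-2449 - 94) + (0 - 11)*(-21) = -2543 - 11*(-21) = -2543 + 231 = -2312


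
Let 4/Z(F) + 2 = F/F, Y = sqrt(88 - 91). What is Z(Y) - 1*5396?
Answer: -5400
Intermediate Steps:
Y = I*sqrt(3) (Y = sqrt(-3) = I*sqrt(3) ≈ 1.732*I)
Z(F) = -4 (Z(F) = 4/(-2 + F/F) = 4/(-2 + 1) = 4/(-1) = 4*(-1) = -4)
Z(Y) - 1*5396 = -4 - 1*5396 = -4 - 5396 = -5400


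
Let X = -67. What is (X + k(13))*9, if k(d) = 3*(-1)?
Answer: -630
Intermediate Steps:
k(d) = -3
(X + k(13))*9 = (-67 - 3)*9 = -70*9 = -630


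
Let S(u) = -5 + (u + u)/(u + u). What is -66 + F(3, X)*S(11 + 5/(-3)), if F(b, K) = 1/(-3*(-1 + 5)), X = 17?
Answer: -197/3 ≈ -65.667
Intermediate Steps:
S(u) = -4 (S(u) = -5 + (2*u)/((2*u)) = -5 + (2*u)*(1/(2*u)) = -5 + 1 = -4)
F(b, K) = -1/12 (F(b, K) = 1/(-3*4) = 1/(-12) = -1/12)
-66 + F(3, X)*S(11 + 5/(-3)) = -66 - 1/12*(-4) = -66 + 1/3 = -197/3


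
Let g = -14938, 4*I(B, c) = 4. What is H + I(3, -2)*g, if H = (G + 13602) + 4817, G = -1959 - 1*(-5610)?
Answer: 7132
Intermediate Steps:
I(B, c) = 1 (I(B, c) = (¼)*4 = 1)
G = 3651 (G = -1959 + 5610 = 3651)
H = 22070 (H = (3651 + 13602) + 4817 = 17253 + 4817 = 22070)
H + I(3, -2)*g = 22070 + 1*(-14938) = 22070 - 14938 = 7132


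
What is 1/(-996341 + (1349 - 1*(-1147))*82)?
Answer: -1/791669 ≈ -1.2632e-6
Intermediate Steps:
1/(-996341 + (1349 - 1*(-1147))*82) = 1/(-996341 + (1349 + 1147)*82) = 1/(-996341 + 2496*82) = 1/(-996341 + 204672) = 1/(-791669) = -1/791669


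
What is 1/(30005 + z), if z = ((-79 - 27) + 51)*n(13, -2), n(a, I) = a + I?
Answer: 1/29400 ≈ 3.4014e-5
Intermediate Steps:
n(a, I) = I + a
z = -605 (z = ((-79 - 27) + 51)*(-2 + 13) = (-106 + 51)*11 = -55*11 = -605)
1/(30005 + z) = 1/(30005 - 605) = 1/29400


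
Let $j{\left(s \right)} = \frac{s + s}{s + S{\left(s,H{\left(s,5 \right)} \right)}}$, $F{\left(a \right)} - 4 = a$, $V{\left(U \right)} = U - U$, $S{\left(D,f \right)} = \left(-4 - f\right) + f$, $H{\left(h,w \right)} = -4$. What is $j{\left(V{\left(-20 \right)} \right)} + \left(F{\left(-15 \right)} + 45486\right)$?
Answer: $45475$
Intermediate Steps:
$S{\left(D,f \right)} = -4$
$V{\left(U \right)} = 0$
$F{\left(a \right)} = 4 + a$
$j{\left(s \right)} = \frac{2 s}{-4 + s}$ ($j{\left(s \right)} = \frac{s + s}{s - 4} = \frac{2 s}{-4 + s}$)
$j{\left(V{\left(-20 \right)} \right)} + \left(F{\left(-15 \right)} + 45486\right) = 2 \cdot 0 \frac{1}{-4 + 0} + \left(\left(4 - 15\right) + 45486\right) = 2 \cdot 0 \frac{1}{-4} + \left(-11 + 45486\right) = 2 \cdot 0 \left(- \frac{1}{4}\right) + 45475 = 0 + 45475 = 45475$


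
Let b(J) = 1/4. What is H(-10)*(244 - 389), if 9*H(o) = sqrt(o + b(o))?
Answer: -145*I*sqrt(39)/18 ≈ -50.307*I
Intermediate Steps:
b(J) = 1/4
H(o) = sqrt(1/4 + o)/9 (H(o) = sqrt(o + 1/4)/9 = sqrt(1/4 + o)/9)
H(-10)*(244 - 389) = (sqrt(1 + 4*(-10))/18)*(244 - 389) = (sqrt(1 - 40)/18)*(-145) = (sqrt(-39)/18)*(-145) = ((I*sqrt(39))/18)*(-145) = (I*sqrt(39)/18)*(-145) = -145*I*sqrt(39)/18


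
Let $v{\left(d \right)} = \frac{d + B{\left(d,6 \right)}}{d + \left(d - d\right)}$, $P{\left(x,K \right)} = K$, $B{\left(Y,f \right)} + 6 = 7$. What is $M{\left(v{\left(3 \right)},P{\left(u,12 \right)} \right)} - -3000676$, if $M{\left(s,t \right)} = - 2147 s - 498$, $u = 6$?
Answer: $\frac{8991946}{3} \approx 2.9973 \cdot 10^{6}$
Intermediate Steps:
$B{\left(Y,f \right)} = 1$ ($B{\left(Y,f \right)} = -6 + 7 = 1$)
$v{\left(d \right)} = \frac{1 + d}{d}$ ($v{\left(d \right)} = \frac{d + 1}{d + \left(d - d\right)} = \frac{1 + d}{d + 0} = \frac{1 + d}{d}$)
$M{\left(s,t \right)} = -498 - 2147 s$
$M{\left(v{\left(3 \right)},P{\left(u,12 \right)} \right)} - -3000676 = \left(-498 - 2147 \frac{1 + 3}{3}\right) - -3000676 = \left(-498 - 2147 \cdot \frac{1}{3} \cdot 4\right) + 3000676 = \left(-498 - \frac{8588}{3}\right) + 3000676 = - \frac{10082}{3} + 3000676 = \frac{8991946}{3}$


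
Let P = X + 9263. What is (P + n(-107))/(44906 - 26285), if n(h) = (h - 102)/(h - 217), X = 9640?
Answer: 6124781/6033204 ≈ 1.0152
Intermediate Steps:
n(h) = (-102 + h)/(-217 + h)
P = 18903 (P = 9640 + 9263 = 18903)
(P + n(-107))/(44906 - 26285) = (18903 + (-102 - 107)/(-217 - 107))/(44906 - 26285) = (18903 - 209/(-324))/18621 = (18903 - 1/324*(-209))*(1/18621) = (18903 + 209/324)*(1/18621) = (6124781/324)*(1/18621) = 6124781/6033204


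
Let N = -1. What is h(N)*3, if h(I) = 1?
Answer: 3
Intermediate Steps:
h(N)*3 = 1*3 = 3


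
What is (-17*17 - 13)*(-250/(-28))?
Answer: -18875/7 ≈ -2696.4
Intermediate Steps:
(-17*17 - 13)*(-250/(-28)) = (-289 - 13)*(-250*(-1/28)) = -302*125/14 = -18875/7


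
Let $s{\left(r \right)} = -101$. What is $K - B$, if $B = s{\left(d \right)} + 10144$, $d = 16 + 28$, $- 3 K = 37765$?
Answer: $- \frac{67894}{3} \approx -22631.0$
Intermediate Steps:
$K = - \frac{37765}{3}$ ($K = \left(- \frac{1}{3}\right) 37765 = - \frac{37765}{3} \approx -12588.0$)
$d = 44$
$B = 10043$ ($B = -101 + 10144 = 10043$)
$K - B = - \frac{37765}{3} - 10043 = - \frac{67894}{3}$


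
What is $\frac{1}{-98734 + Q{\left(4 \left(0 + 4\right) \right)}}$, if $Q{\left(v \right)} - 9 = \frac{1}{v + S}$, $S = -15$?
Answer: $- \frac{1}{98724} \approx -1.0129 \cdot 10^{-5}$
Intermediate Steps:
$Q{\left(v \right)} = 9 + \frac{1}{-15 + v}$ ($Q{\left(v \right)} = 9 + \frac{1}{v - 15} = 9 + \frac{1}{-15 + v}$)
$\frac{1}{-98734 + Q{\left(4 \left(0 + 4\right) \right)}} = \frac{1}{-98734 + \frac{-134 + 9 \cdot 4 \left(0 + 4\right)}{-15 + 4 \left(0 + 4\right)}} = \frac{1}{-98734 + \frac{-134 + 9 \cdot 4 \cdot 4}{-15 + 4 \cdot 4}} = \frac{1}{-98734 + \frac{-134 + 9 \cdot 16}{-15 + 16}} = \frac{1}{-98734 + \frac{-134 + 144}{1}} = \frac{1}{-98734 + 1 \cdot 10} = \frac{1}{-98734 + 10} = \frac{1}{-98724} = - \frac{1}{98724}$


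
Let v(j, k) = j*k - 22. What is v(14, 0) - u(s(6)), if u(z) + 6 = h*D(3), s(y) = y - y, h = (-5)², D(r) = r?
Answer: -91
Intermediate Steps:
v(j, k) = -22 + j*k
h = 25
s(y) = 0
u(z) = 69 (u(z) = -6 + 25*3 = -6 + 75 = 69)
v(14, 0) - u(s(6)) = (-22 + 14*0) - 1*69 = (-22 + 0) - 69 = -22 - 69 = -91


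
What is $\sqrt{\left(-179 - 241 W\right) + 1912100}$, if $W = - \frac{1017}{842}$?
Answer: $\frac{\sqrt{1355689531518}}{842} \approx 1382.8$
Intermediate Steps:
$W = - \frac{1017}{842}$ ($W = \left(-1017\right) \frac{1}{842} = - \frac{1017}{842} \approx -1.2078$)
$\sqrt{\left(-179 - 241 W\right) + 1912100} = \sqrt{\left(-179 - - \frac{245097}{842}\right) + 1912100} = \sqrt{\left(-179 + \frac{245097}{842}\right) + 1912100} = \sqrt{\frac{94379}{842} + 1912100} = \sqrt{\frac{1610082579}{842}} = \frac{\sqrt{1355689531518}}{842}$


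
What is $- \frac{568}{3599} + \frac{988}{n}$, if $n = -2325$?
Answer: $- \frac{4876412}{8367675} \approx -0.58277$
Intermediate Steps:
$- \frac{568}{3599} + \frac{988}{n} = - \frac{568}{3599} + \frac{988}{-2325} = \left(-568\right) \frac{1}{3599} + 988 \left(- \frac{1}{2325}\right) = - \frac{568}{3599} - \frac{988}{2325} = - \frac{4876412}{8367675}$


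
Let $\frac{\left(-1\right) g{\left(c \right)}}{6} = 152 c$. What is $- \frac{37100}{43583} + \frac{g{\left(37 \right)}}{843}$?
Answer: $- \frac{500646684}{12246823} \approx -40.88$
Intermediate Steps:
$g{\left(c \right)} = - 912 c$ ($g{\left(c \right)} = - 6 \cdot 152 c = - 912 c$)
$- \frac{37100}{43583} + \frac{g{\left(37 \right)}}{843} = - \frac{37100}{43583} + \frac{\left(-912\right) 37}{843} = \left(-37100\right) \frac{1}{43583} - \frac{11248}{281} = - \frac{37100}{43583} - \frac{11248}{281} = - \frac{500646684}{12246823}$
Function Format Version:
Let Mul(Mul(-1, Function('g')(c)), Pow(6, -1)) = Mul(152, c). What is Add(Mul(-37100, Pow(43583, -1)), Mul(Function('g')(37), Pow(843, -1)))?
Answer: Rational(-500646684, 12246823) ≈ -40.880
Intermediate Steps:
Function('g')(c) = Mul(-912, c) (Function('g')(c) = Mul(-6, Mul(152, c)) = Mul(-912, c))
Add(Mul(-37100, Pow(43583, -1)), Mul(Function('g')(37), Pow(843, -1))) = Add(Mul(-37100, Pow(43583, -1)), Mul(Mul(-912, 37), Pow(843, -1))) = Add(Mul(-37100, Rational(1, 43583)), Mul(-33744, Rational(1, 843))) = Add(Rational(-37100, 43583), Rational(-11248, 281)) = Rational(-500646684, 12246823)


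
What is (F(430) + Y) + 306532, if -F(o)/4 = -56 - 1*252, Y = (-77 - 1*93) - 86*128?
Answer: 296586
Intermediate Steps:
Y = -11178 (Y = (-77 - 93) - 11008 = -170 - 11008 = -11178)
F(o) = 1232 (F(o) = -4*(-56 - 1*252) = -4*(-56 - 252) = -4*(-308) = 1232)
(F(430) + Y) + 306532 = (1232 - 11178) + 306532 = -9946 + 306532 = 296586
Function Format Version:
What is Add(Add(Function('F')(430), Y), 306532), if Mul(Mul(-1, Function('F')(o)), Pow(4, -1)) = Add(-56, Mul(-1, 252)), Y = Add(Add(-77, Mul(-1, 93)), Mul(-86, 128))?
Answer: 296586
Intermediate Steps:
Y = -11178 (Y = Add(Add(-77, -93), -11008) = Add(-170, -11008) = -11178)
Function('F')(o) = 1232 (Function('F')(o) = Mul(-4, Add(-56, Mul(-1, 252))) = Mul(-4, Add(-56, -252)) = Mul(-4, -308) = 1232)
Add(Add(Function('F')(430), Y), 306532) = Add(Add(1232, -11178), 306532) = Add(-9946, 306532) = 296586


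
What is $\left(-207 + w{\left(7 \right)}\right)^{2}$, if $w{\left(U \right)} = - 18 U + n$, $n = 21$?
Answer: $97344$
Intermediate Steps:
$w{\left(U \right)} = 21 - 18 U$ ($w{\left(U \right)} = - 18 U + 21 = 21 - 18 U$)
$\left(-207 + w{\left(7 \right)}\right)^{2} = \left(-207 + \left(21 - 126\right)\right)^{2} = \left(-207 - 105\right)^{2} = \left(-312\right)^{2} = 97344$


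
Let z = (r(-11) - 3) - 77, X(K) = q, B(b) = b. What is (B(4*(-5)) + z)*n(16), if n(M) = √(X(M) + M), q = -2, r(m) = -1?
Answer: -101*√14 ≈ -377.91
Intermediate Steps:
X(K) = -2
n(M) = √(-2 + M)
z = -81 (z = (-1 - 3) - 77 = -4 - 77 = -81)
(B(4*(-5)) + z)*n(16) = (4*(-5) - 81)*√(-2 + 16) = (-20 - 81)*√14 = -101*√14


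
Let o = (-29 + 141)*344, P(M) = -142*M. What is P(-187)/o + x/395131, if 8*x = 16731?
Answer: 480585685/691982144 ≈ 0.69451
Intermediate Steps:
o = 38528 (o = 112*344 = 38528)
x = 16731/8 (x = (⅛)*16731 = 16731/8 ≈ 2091.4)
P(-187)/o + x/395131 = -142*(-187)/38528 + (16731/8)/395131 = 26554*(1/38528) + (16731/8)*(1/395131) = 13277/19264 + 1521/287368 = 480585685/691982144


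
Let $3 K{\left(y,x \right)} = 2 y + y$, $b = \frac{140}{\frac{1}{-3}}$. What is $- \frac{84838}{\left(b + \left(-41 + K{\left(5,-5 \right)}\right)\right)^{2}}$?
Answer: $- \frac{42419}{103968} \approx -0.408$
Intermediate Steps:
$b = -420$ ($b = \frac{140}{- \frac{1}{3}} = 140 \left(-3\right) = -420$)
$K{\left(y,x \right)} = y$ ($K{\left(y,x \right)} = \frac{2 y + y}{3} = \frac{3 y}{3} = y$)
$- \frac{84838}{\left(b + \left(-41 + K{\left(5,-5 \right)}\right)\right)^{2}} = - \frac{84838}{\left(-420 + \left(-41 + 5\right)\right)^{2}} = - \frac{84838}{\left(-420 - 36\right)^{2}} = - \frac{84838}{\left(-456\right)^{2}} = - \frac{84838}{207936} = \left(-84838\right) \frac{1}{207936} = - \frac{42419}{103968}$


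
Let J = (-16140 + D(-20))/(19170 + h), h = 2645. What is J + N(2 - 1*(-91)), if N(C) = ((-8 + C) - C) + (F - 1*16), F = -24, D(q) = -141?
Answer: -1063401/21815 ≈ -48.746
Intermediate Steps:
N(C) = -48 (N(C) = ((-8 + C) - C) + (-24 - 1*16) = -8 + (-24 - 16) = -8 - 40 = -48)
J = -16281/21815 (J = (-16140 - 141)/(19170 + 2645) = -16281/21815 ≈ -0.74632)
J + N(2 - 1*(-91)) = -16281/21815 - 48 = -1063401/21815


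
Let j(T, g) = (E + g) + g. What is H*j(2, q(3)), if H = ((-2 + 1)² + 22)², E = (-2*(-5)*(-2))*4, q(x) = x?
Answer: -39146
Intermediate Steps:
E = -80 (E = (10*(-2))*4 = -20*4 = -80)
j(T, g) = -80 + 2*g (j(T, g) = (-80 + g) + g = -80 + 2*g)
H = 529 (H = ((-1)² + 22)² = (1 + 22)² = 23² = 529)
H*j(2, q(3)) = 529*(-80 + 2*3) = 529*(-80 + 6) = 529*(-74) = -39146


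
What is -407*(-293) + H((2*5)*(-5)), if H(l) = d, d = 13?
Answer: 119264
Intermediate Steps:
H(l) = 13
-407*(-293) + H((2*5)*(-5)) = -407*(-293) + 13 = 119251 + 13 = 119264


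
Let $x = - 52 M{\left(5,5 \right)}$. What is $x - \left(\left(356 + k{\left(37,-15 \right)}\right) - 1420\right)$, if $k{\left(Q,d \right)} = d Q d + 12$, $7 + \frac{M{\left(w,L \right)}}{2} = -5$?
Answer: $-6025$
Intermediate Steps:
$M{\left(w,L \right)} = -24$ ($M{\left(w,L \right)} = -14 + 2 \left(-5\right) = -14 - 10 = -24$)
$k{\left(Q,d \right)} = 12 + Q d^{2}$ ($k{\left(Q,d \right)} = Q d d + 12 = Q d^{2} + 12 = 12 + Q d^{2}$)
$x = 1248$ ($x = \left(-52\right) \left(-24\right) = 1248$)
$x - \left(\left(356 + k{\left(37,-15 \right)}\right) - 1420\right) = 1248 - \left(\left(356 + \left(12 + 37 \left(-15\right)^{2}\right)\right) - 1420\right) = 1248 - \left(\left(356 + \left(12 + 37 \cdot 225\right)\right) - 1420\right) = 1248 - \left(\left(356 + \left(12 + 8325\right)\right) - 1420\right) = 1248 - \left(\left(356 + 8337\right) - 1420\right) = 1248 - \left(8693 - 1420\right) = 1248 - 7273 = -6025$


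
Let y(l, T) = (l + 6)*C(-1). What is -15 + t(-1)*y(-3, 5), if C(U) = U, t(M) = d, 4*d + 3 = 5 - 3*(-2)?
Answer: -21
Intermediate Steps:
d = 2 (d = -¾ + (5 - 3*(-2))/4 = -¾ + (5 + 6)/4 = -¾ + (¼)*11 = -¾ + 11/4 = 2)
t(M) = 2
y(l, T) = -6 - l (y(l, T) = (l + 6)*(-1) = (6 + l)*(-1) = -6 - l)
-15 + t(-1)*y(-3, 5) = -15 + 2*(-6 - 1*(-3)) = -15 + 2*(-6 + 3) = -15 + 2*(-3) = -15 - 6 = -21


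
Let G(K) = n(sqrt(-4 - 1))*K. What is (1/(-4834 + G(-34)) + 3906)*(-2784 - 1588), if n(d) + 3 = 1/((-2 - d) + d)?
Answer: -80518201508/4715 ≈ -1.7077e+7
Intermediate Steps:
n(d) = -7/2 (n(d) = -3 + 1/((-2 - d) + d) = -3 + 1/(-2) = -3 - 1/2 = -7/2)
G(K) = -7*K/2
(1/(-4834 + G(-34)) + 3906)*(-2784 - 1588) = (1/(-4834 - 7/2*(-34)) + 3906)*(-2784 - 1588) = (1/(-4834 + 119) + 3906)*(-4372) = (1/(-4715) + 3906)*(-4372) = (-1/4715 + 3906)*(-4372) = (18416789/4715)*(-4372) = -80518201508/4715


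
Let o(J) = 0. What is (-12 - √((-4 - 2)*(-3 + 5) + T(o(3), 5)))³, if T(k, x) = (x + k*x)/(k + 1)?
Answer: -(12 + I*√7)³ ≈ -1476.0 - 1124.4*I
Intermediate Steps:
T(k, x) = (x + k*x)/(1 + k)
(-12 - √((-4 - 2)*(-3 + 5) + T(o(3), 5)))³ = (-12 - √((-4 - 2)*(-3 + 5) + 5))³ = (-12 - √(-6*2 + 5))³ = (-12 - √(-12 + 5))³ = (-12 - √(-7))³ = (-12 - I*√7)³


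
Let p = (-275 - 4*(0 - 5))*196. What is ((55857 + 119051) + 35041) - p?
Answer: 259929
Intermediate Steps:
p = -49980 (p = (-275 - 4*(-5))*196 = (-275 + 20)*196 = -255*196 = -49980)
((55857 + 119051) + 35041) - p = ((55857 + 119051) + 35041) - 1*(-49980) = (174908 + 35041) + 49980 = 209949 + 49980 = 259929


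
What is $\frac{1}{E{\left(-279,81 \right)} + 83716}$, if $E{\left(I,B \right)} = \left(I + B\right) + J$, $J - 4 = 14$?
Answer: $\frac{1}{83536} \approx 1.1971 \cdot 10^{-5}$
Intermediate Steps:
$J = 18$ ($J = 4 + 14 = 18$)
$E{\left(I,B \right)} = 18 + B + I$ ($E{\left(I,B \right)} = \left(I + B\right) + 18 = \left(B + I\right) + 18 = 18 + B + I$)
$\frac{1}{E{\left(-279,81 \right)} + 83716} = \frac{1}{\left(18 + 81 - 279\right) + 83716} = \frac{1}{-180 + 83716} = \frac{1}{83536}$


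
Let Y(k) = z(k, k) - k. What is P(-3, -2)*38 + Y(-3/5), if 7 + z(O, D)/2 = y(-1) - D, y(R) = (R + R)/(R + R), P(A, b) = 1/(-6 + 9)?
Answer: 37/15 ≈ 2.4667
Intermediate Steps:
P(A, b) = ⅓ (P(A, b) = 1/3 = ⅓)
y(R) = 1 (y(R) = (2*R)/((2*R)) = (2*R)*(1/(2*R)) = 1)
z(O, D) = -12 - 2*D (z(O, D) = -14 + 2*(1 - D) = -14 + (2 - 2*D) = -12 - 2*D)
Y(k) = -12 - 3*k (Y(k) = (-12 - 2*k) - k = -12 - 3*k)
P(-3, -2)*38 + Y(-3/5) = (⅓)*38 + (-12 - (-9)/5) = 38/3 + (-12 - (-9)/5) = 38/3 + (-12 - 3*(-⅗)) = 38/3 + (-12 + 9/5) = 38/3 - 51/5 = 37/15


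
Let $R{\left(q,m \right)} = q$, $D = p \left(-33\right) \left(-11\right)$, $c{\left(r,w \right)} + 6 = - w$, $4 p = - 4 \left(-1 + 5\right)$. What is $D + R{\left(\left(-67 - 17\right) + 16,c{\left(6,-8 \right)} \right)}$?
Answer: $-1520$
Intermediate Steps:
$p = -4$ ($p = \frac{\left(-4\right) \left(-1 + 5\right)}{4} = \frac{\left(-4\right) 4}{4} = \frac{1}{4} \left(-16\right) = -4$)
$c{\left(r,w \right)} = -6 - w$
$D = -1452$ ($D = \left(-4\right) \left(-33\right) \left(-11\right) = 132 \left(-11\right) = -1452$)
$D + R{\left(\left(-67 - 17\right) + 16,c{\left(6,-8 \right)} \right)} = -1452 + \left(\left(-67 - 17\right) + 16\right) = -1452 + \left(-84 + 16\right) = -1452 - 68 = -1520$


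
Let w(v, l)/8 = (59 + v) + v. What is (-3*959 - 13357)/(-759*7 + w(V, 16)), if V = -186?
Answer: 16234/7817 ≈ 2.0768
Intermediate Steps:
w(v, l) = 472 + 16*v (w(v, l) = 8*((59 + v) + v) = 8*(59 + 2*v) = 472 + 16*v)
(-3*959 - 13357)/(-759*7 + w(V, 16)) = (-3*959 - 13357)/(-759*7 + (472 + 16*(-186))) = (-2877 - 13357)/(-5313 + (472 - 2976)) = -16234/(-5313 - 2504) = -16234/(-7817) = -16234*(-1/7817) = 16234/7817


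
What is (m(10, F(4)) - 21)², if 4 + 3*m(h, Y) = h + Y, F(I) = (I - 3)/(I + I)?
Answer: 207025/576 ≈ 359.42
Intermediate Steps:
F(I) = (-3 + I)/(2*I) (F(I) = (-3 + I)/((2*I)) = (-3 + I)*(1/(2*I)) = (-3 + I)/(2*I))
m(h, Y) = -4/3 + Y/3 + h/3 (m(h, Y) = -4/3 + (h + Y)/3 = -4/3 + (Y + h)/3 = -4/3 + (Y/3 + h/3) = -4/3 + Y/3 + h/3)
(m(10, F(4)) - 21)² = ((-4/3 + ((½)*(-3 + 4)/4)/3 + (⅓)*10) - 21)² = ((-4/3 + ((½)*(¼)*1)/3 + 10/3) - 21)² = ((-4/3 + (⅓)*(⅛) + 10/3) - 21)² = ((-4/3 + 1/24 + 10/3) - 21)² = (49/24 - 21)² = (-455/24)² = 207025/576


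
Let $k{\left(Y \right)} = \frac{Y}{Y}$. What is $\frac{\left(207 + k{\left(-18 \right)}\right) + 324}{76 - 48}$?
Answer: $19$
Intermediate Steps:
$k{\left(Y \right)} = 1$
$\frac{\left(207 + k{\left(-18 \right)}\right) + 324}{76 - 48} = \frac{\left(207 + 1\right) + 324}{76 - 48} = \frac{208 + 324}{28} = \frac{1}{28} \cdot 532 = 19$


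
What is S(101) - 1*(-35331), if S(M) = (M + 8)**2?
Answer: 47212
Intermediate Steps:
S(M) = (8 + M)**2
S(101) - 1*(-35331) = (8 + 101)**2 - 1*(-35331) = 109**2 + 35331 = 11881 + 35331 = 47212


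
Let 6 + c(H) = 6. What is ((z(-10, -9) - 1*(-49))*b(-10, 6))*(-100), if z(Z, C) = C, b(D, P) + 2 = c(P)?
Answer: 8000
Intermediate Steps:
c(H) = 0 (c(H) = -6 + 6 = 0)
b(D, P) = -2 (b(D, P) = -2 + 0 = -2)
((z(-10, -9) - 1*(-49))*b(-10, 6))*(-100) = ((-9 - 1*(-49))*(-2))*(-100) = ((-9 + 49)*(-2))*(-100) = (40*(-2))*(-100) = -80*(-100) = 8000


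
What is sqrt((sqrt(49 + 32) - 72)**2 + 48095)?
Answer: 4*sqrt(3254) ≈ 228.18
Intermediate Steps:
sqrt((sqrt(49 + 32) - 72)**2 + 48095) = sqrt((sqrt(81) - 72)**2 + 48095) = sqrt((9 - 72)**2 + 48095) = sqrt((-63)**2 + 48095) = sqrt(3969 + 48095) = sqrt(52064) = 4*sqrt(3254)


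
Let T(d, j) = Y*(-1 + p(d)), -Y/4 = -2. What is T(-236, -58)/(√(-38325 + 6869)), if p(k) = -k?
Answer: -235*I*√1966/983 ≈ -10.6*I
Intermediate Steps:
Y = 8 (Y = -4*(-2) = 8)
T(d, j) = -8 - 8*d (T(d, j) = 8*(-1 - d) = -8 - 8*d)
T(-236, -58)/(√(-38325 + 6869)) = (-8 - 8*(-236))/(√(-38325 + 6869)) = (-8 + 1888)/(√(-31456)) = 1880/((4*I*√1966)) = 1880*(-I*√1966/7864) = -235*I*√1966/983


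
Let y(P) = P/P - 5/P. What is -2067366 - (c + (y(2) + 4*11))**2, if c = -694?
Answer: -9967273/4 ≈ -2.4918e+6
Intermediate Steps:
y(P) = 1 - 5/P
-2067366 - (c + (y(2) + 4*11))**2 = -2067366 - (-694 + ((-5 + 2)/2 + 4*11))**2 = -2067366 - (-694 + ((1/2)*(-3) + 44))**2 = -2067366 - (-694 + (-3/2 + 44))**2 = -2067366 - (-694 + 85/2)**2 = -2067366 - (-1303/2)**2 = -2067366 - 1*1697809/4 = -2067366 - 1697809/4 = -9967273/4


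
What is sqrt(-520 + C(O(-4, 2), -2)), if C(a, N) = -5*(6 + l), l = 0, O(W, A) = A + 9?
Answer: 5*I*sqrt(22) ≈ 23.452*I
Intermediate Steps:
O(W, A) = 9 + A
C(a, N) = -30 (C(a, N) = -5*(6 + 0) = -5*6 = -30)
sqrt(-520 + C(O(-4, 2), -2)) = sqrt(-520 - 30) = sqrt(-550) = 5*I*sqrt(22)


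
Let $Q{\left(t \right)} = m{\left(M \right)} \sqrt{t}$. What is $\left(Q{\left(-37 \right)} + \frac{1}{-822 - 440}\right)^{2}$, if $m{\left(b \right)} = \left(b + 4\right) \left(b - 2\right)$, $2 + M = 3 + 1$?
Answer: $\frac{1}{1592644} \approx 6.2789 \cdot 10^{-7}$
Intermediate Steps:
$M = 2$ ($M = -2 + \left(3 + 1\right) = -2 + 4 = 2$)
$m{\left(b \right)} = \left(-2 + b\right) \left(4 + b\right)$ ($m{\left(b \right)} = \left(4 + b\right) \left(-2 + b\right) = \left(-2 + b\right) \left(4 + b\right)$)
$Q{\left(t \right)} = 0$ ($Q{\left(t \right)} = \left(-8 + 2^{2} + 2 \cdot 2\right) \sqrt{t} = \left(-8 + 4 + 4\right) \sqrt{t} = 0 \sqrt{t} = 0$)
$\left(Q{\left(-37 \right)} + \frac{1}{-822 - 440}\right)^{2} = \left(0 + \frac{1}{-822 - 440}\right)^{2} = \left(0 + \frac{1}{-1262}\right)^{2} = \left(0 - \frac{1}{1262}\right)^{2} = \left(- \frac{1}{1262}\right)^{2} = \frac{1}{1592644}$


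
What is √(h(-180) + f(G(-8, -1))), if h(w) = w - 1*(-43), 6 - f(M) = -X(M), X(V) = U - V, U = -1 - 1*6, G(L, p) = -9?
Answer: I*√129 ≈ 11.358*I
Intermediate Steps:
U = -7 (U = -1 - 6 = -7)
X(V) = -7 - V
f(M) = -1 - M (f(M) = 6 - (-1)*(-7 - M) = 6 - (7 + M) = 6 + (-7 - M) = -1 - M)
h(w) = 43 + w (h(w) = w + 43 = 43 + w)
√(h(-180) + f(G(-8, -1))) = √((43 - 180) + (-1 - 1*(-9))) = √(-137 + (-1 + 9)) = √(-137 + 8) = √(-129) = I*√129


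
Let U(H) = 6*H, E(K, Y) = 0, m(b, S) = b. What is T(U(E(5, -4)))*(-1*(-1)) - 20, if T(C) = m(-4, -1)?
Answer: -24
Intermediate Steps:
T(C) = -4
T(U(E(5, -4)))*(-1*(-1)) - 20 = -(-4)*(-1) - 20 = -4*1 - 20 = -4 - 20 = -24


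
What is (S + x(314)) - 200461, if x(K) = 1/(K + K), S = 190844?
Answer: -6039475/628 ≈ -9617.0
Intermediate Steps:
x(K) = 1/(2*K)
(S + x(314)) - 200461 = (190844 + (½)/314) - 200461 = (190844 + (½)*(1/314)) - 200461 = (190844 + 1/628) - 200461 = 119850033/628 - 200461 = -6039475/628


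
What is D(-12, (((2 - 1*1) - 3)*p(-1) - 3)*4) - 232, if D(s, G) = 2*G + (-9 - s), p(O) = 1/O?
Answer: -237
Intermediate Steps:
D(s, G) = -9 - s + 2*G
D(-12, (((2 - 1*1) - 3)*p(-1) - 3)*4) - 232 = (-9 - 1*(-12) + 2*((((2 - 1*1) - 3)/(-1) - 3)*4)) - 232 = (-9 + 12 + 2*((((2 - 1) - 3)*(-1) - 3)*4)) - 232 = (-9 + 12 + 2*(((1 - 3)*(-1) - 3)*4)) - 232 = (-9 + 12 + 2*((-2*(-1) - 3)*4)) - 232 = (-9 + 12 + 2*((2 - 3)*4)) - 232 = (-9 + 12 + 2*(-1*4)) - 232 = (-9 + 12 + 2*(-4)) - 232 = (-9 + 12 - 8) - 232 = -5 - 232 = -237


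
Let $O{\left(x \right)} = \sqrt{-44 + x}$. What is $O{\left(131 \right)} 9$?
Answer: $9 \sqrt{87} \approx 83.946$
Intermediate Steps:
$O{\left(131 \right)} 9 = \sqrt{-44 + 131} \cdot 9 = \sqrt{87} \cdot 9 = 9 \sqrt{87}$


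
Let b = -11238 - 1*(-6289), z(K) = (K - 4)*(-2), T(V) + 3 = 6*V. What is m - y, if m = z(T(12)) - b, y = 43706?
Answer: -38887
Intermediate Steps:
T(V) = -3 + 6*V
z(K) = 8 - 2*K (z(K) = (-4 + K)*(-2) = 8 - 2*K)
b = -4949 (b = -11238 + 6289 = -4949)
m = 4819 (m = (8 - 2*(-3 + 6*12)) - 1*(-4949) = (8 - 2*(-3 + 72)) + 4949 = (8 - 2*69) + 4949 = (8 - 138) + 4949 = -130 + 4949 = 4819)
m - y = 4819 - 1*43706 = 4819 - 43706 = -38887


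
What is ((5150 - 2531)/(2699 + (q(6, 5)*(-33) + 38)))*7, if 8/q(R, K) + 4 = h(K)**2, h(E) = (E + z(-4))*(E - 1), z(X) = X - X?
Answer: 54999/8209 ≈ 6.6998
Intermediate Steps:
z(X) = 0
h(E) = E*(-1 + E) (h(E) = (E + 0)*(E - 1) = E*(-1 + E))
q(R, K) = 8/(-4 + K**2*(-1 + K)**2) (q(R, K) = 8/(-4 + (K*(-1 + K))**2) = 8/(-4 + K**2*(-1 + K)**2))
((5150 - 2531)/(2699 + (q(6, 5)*(-33) + 38)))*7 = ((5150 - 2531)/(2699 + ((8/(-4 + 5**2*(-1 + 5)**2))*(-33) + 38)))*7 = (2619/(2699 + ((8/(-4 + 25*4**2))*(-33) + 38)))*7 = (2619/(2699 + ((8/(-4 + 25*16))*(-33) + 38)))*7 = (2619/(2699 + ((8/(-4 + 400))*(-33) + 38)))*7 = (2619/(2699 + ((8/396)*(-33) + 38)))*7 = (2619/(2699 + ((8*(1/396))*(-33) + 38)))*7 = (2619/(2699 + ((2/99)*(-33) + 38)))*7 = (2619/(2699 + (-2/3 + 38)))*7 = (2619/(2699 + 112/3))*7 = (2619/(8209/3))*7 = (2619*(3/8209))*7 = (7857/8209)*7 = 54999/8209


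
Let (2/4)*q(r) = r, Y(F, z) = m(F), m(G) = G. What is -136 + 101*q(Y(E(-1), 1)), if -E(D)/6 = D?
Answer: 1076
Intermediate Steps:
E(D) = -6*D
Y(F, z) = F
q(r) = 2*r
-136 + 101*q(Y(E(-1), 1)) = -136 + 101*(2*(-6*(-1))) = -136 + 101*(2*6) = -136 + 101*12 = -136 + 1212 = 1076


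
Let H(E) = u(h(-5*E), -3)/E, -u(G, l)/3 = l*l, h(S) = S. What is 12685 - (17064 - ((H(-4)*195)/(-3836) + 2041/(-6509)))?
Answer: -437414253373/99874096 ≈ -4379.7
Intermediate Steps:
u(G, l) = -3*l**2 (u(G, l) = -3*l*l = -3*l**2)
H(E) = -27/E (H(E) = (-3*(-3)**2)/E = (-3*9)/E = -27/E)
12685 - (17064 - ((H(-4)*195)/(-3836) + 2041/(-6509))) = 12685 - (17064 - ((-27/(-4)*195)/(-3836) + 2041/(-6509))) = 12685 - (17064 - ((-27*(-1/4)*195)*(-1/3836) + 2041*(-1/6509))) = 12685 - (17064 - (((27/4)*195)*(-1/3836) - 2041/6509)) = 12685 - (17064 - ((5265/4)*(-1/3836) - 2041/6509)) = 12685 - (17064 - (-5265/15344 - 2041/6509)) = 12685 - (17064 - 1*(-65586989/99874096)) = 12685 - (17064 + 65586989/99874096) = 12685 - 1*1704317161133/99874096 = 12685 - 1704317161133/99874096 = -437414253373/99874096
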